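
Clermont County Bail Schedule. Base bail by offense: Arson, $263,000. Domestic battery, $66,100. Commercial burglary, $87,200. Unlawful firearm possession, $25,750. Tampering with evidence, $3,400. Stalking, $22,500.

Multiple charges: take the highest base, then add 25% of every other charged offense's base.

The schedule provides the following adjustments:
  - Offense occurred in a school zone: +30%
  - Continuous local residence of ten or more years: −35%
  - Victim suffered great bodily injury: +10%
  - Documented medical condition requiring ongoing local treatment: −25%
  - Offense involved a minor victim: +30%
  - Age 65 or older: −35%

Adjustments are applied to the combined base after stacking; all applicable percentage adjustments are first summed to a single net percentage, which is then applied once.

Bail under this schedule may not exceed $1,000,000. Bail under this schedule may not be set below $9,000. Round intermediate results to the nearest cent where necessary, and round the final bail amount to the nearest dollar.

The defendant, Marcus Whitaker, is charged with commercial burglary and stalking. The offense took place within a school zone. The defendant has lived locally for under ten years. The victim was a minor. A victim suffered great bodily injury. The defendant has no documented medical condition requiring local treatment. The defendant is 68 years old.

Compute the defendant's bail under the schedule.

Base amounts from the schedule: commercial burglary $87,200; stalking $22,500.
Stacking rule: highest base plus 25% of each additional charge. Highest is commercial burglary at $87,200. Additional: $22,500 × 25% = $5,625. Combined base = $87,200 + $5,625 = $92,825.
Net percentage adjustment: +30% +10% +30% −35% = +35%. $92,825 × 1.35 = $125,313.75.
$125,313.75 is within the $1,000,000 maximum.
$125,313.75 is at or above the $9,000 minimum.
Rounded to the nearest dollar: $125,314.

$125,314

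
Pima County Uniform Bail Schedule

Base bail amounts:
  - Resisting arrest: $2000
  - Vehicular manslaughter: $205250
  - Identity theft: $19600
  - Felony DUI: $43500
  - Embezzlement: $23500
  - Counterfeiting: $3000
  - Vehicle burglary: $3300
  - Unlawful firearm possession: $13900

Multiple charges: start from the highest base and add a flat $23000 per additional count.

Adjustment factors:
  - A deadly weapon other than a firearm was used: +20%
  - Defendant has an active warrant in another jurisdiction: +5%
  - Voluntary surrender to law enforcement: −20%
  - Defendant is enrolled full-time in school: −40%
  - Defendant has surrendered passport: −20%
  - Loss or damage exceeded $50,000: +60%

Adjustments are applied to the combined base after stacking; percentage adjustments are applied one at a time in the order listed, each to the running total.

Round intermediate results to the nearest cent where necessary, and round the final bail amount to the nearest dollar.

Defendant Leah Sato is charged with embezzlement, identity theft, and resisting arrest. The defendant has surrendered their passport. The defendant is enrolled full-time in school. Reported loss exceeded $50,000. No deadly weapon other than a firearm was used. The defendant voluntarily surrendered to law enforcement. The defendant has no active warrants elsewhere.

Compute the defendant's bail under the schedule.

$42701

Base amounts from the schedule: embezzlement $23500; identity theft $19600; resisting arrest $2000.
Stacking rule: highest base plus $23000 per additional charge. Highest is embezzlement at $23500; 2 additional charges → +$46000. Combined base = $69500.
Voluntary surrender to law enforcement (−20%): $69500 × 0.8 = $55600.
Defendant is enrolled full-time in school (−40%): $55600 × 0.6 = $33360.
Defendant has surrendered passport (−20%): $33360 × 0.8 = $26688.
Loss or damage exceeded $50,000 (+60%): $26688 × 1.6 = $42700.80.
Rounded to the nearest dollar: $42701.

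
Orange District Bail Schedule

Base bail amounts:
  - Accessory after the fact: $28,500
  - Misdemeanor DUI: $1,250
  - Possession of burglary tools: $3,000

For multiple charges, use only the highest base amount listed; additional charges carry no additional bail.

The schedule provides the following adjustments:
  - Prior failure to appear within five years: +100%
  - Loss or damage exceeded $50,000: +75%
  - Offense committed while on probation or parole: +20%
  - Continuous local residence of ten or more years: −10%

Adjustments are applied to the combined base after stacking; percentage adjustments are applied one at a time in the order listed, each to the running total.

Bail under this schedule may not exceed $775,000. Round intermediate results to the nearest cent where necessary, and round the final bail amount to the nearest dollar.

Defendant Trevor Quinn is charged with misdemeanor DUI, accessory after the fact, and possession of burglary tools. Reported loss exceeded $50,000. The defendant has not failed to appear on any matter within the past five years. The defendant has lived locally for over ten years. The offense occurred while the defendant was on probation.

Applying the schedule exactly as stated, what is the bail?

$53,865

Base amounts from the schedule: misdemeanor DUI $1,250; accessory after the fact $28,500; possession of burglary tools $3,000.
Stacking rule: use the highest base only. Highest is accessory after the fact at $28,500. Combined base = $28,500.
Loss or damage exceeded $50,000 (+75%): $28,500 × 1.75 = $49,875.
Offense committed while on probation or parole (+20%): $49,875 × 1.2 = $59,850.
Continuous local residence of ten or more years (−10%): $59,850 × 0.9 = $53,865.
$53,865 is within the $775,000 maximum.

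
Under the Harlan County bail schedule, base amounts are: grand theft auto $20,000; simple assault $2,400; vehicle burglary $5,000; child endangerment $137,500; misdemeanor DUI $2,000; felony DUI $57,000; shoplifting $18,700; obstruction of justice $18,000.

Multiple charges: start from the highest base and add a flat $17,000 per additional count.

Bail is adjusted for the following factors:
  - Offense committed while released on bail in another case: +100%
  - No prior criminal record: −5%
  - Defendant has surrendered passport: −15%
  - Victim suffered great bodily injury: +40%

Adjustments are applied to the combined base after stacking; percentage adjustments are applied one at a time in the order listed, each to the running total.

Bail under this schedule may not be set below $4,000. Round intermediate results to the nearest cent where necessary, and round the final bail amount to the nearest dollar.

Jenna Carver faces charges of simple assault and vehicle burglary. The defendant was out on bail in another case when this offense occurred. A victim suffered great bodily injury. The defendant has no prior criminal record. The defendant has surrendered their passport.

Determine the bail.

Base amounts from the schedule: simple assault $2,400; vehicle burglary $5,000.
Stacking rule: highest base plus $17,000 per additional charge. Highest is vehicle burglary at $5,000; 1 additional charge → +$17,000. Combined base = $22,000.
Offense committed while released on bail in another case (+100%): $22,000 × 2 = $44,000.
No prior criminal record (−5%): $44,000 × 0.95 = $41,800.
Defendant has surrendered passport (−15%): $41,800 × 0.85 = $35,530.
Victim suffered great bodily injury (+40%): $35,530 × 1.4 = $49,742.
$49,742 is at or above the $4,000 minimum.

$49,742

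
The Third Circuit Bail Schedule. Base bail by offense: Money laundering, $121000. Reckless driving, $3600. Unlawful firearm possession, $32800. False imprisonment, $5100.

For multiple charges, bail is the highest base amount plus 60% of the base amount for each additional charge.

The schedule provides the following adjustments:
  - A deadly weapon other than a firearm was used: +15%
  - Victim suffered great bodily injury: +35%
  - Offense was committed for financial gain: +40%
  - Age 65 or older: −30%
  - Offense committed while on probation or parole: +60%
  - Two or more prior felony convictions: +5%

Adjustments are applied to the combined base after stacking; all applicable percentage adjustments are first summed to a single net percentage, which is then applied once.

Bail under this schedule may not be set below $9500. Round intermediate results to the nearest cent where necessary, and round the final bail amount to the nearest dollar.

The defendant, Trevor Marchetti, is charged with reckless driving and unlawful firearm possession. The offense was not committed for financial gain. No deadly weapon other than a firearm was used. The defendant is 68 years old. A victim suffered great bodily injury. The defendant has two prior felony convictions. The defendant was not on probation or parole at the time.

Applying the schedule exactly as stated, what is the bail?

$38456

Base amounts from the schedule: reckless driving $3600; unlawful firearm possession $32800.
Stacking rule: highest base plus 60% of each additional charge. Highest is unlawful firearm possession at $32800. Additional: $3600 × 60% = $2160. Combined base = $32800 + $2160 = $34960.
Net percentage adjustment: +35% −30% +5% = +10%. $34960 × 1.1 = $38456.
$38456 is at or above the $9500 minimum.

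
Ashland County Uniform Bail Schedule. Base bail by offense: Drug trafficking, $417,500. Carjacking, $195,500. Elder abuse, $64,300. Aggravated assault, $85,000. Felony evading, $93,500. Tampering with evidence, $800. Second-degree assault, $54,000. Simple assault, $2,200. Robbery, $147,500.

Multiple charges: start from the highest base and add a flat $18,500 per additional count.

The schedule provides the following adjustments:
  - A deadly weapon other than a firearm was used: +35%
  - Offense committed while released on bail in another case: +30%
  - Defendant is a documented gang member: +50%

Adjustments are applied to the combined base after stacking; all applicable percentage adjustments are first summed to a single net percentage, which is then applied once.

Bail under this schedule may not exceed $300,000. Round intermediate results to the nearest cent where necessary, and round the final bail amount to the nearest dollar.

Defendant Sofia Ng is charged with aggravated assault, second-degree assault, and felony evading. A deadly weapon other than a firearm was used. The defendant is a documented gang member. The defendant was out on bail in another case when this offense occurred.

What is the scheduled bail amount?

Base amounts from the schedule: aggravated assault $85,000; second-degree assault $54,000; felony evading $93,500.
Stacking rule: highest base plus $18,500 per additional charge. Highest is felony evading at $93,500; 2 additional charges → +$37,000. Combined base = $130,500.
Net percentage adjustment: +35% +30% +50% = +115%. $130,500 × 2.15 = $280,575.
$280,575 is within the $300,000 maximum.

$280,575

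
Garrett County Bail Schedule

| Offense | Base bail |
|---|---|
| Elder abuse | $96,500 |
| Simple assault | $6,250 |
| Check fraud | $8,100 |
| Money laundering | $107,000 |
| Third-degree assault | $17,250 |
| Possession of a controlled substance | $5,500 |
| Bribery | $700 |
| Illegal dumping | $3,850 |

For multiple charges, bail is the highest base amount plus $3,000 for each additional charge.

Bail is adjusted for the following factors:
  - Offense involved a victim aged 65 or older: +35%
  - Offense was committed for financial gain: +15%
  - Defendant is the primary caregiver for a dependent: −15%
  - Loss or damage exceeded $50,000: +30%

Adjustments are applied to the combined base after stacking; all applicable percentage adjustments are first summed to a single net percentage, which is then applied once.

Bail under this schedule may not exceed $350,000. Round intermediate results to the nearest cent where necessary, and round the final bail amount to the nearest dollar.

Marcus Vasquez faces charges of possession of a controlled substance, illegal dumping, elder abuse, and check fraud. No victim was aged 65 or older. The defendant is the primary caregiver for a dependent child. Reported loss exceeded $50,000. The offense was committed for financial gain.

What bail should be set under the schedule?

$137,150

Base amounts from the schedule: possession of a controlled substance $5,500; illegal dumping $3,850; elder abuse $96,500; check fraud $8,100.
Stacking rule: highest base plus $3,000 per additional charge. Highest is elder abuse at $96,500; 3 additional charges → +$9,000. Combined base = $105,500.
Net percentage adjustment: +15% −15% +30% = +30%. $105,500 × 1.3 = $137,150.
$137,150 is within the $350,000 maximum.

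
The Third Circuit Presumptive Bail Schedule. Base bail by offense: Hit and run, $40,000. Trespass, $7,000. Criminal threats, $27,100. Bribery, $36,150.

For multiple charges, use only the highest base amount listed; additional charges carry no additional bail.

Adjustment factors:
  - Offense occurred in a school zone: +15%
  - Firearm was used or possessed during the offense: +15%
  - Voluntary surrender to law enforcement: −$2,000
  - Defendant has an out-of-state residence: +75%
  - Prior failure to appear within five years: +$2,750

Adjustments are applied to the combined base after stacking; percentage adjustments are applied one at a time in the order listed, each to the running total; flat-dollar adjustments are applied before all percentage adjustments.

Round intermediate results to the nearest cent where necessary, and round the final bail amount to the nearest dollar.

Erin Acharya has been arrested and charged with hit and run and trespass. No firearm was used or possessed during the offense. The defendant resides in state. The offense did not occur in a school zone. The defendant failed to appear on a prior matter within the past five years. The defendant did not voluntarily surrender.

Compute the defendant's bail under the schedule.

$42,750

Base amounts from the schedule: hit and run $40,000; trespass $7,000.
Stacking rule: use the highest base only. Highest is hit and run at $40,000. Combined base = $40,000.
Prior failure to appear within five years (+$2,750 flat): $40,000 + $2,750 = $42,750.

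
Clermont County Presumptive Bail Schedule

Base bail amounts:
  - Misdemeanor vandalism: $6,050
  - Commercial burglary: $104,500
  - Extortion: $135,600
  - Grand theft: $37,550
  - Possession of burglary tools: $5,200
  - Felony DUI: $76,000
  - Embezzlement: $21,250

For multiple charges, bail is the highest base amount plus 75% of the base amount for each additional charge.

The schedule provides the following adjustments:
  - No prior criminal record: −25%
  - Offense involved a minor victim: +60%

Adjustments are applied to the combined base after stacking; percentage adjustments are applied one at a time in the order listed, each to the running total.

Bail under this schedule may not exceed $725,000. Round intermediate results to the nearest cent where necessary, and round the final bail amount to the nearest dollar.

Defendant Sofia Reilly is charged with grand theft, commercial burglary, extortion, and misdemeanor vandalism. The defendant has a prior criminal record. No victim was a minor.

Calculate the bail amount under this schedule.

Base amounts from the schedule: grand theft $37,550; commercial burglary $104,500; extortion $135,600; misdemeanor vandalism $6,050.
Stacking rule: highest base plus 75% of each additional charge. Highest is extortion at $135,600. Additional: $37,550 × 75% = $28,162.50; $104,500 × 75% = $78,375; $6,050 × 75% = $4,537.50. Combined base = $135,600 + $111,075 = $246,675.
No adjustment factors apply to this defendant.
$246,675 is within the $725,000 maximum.

$246,675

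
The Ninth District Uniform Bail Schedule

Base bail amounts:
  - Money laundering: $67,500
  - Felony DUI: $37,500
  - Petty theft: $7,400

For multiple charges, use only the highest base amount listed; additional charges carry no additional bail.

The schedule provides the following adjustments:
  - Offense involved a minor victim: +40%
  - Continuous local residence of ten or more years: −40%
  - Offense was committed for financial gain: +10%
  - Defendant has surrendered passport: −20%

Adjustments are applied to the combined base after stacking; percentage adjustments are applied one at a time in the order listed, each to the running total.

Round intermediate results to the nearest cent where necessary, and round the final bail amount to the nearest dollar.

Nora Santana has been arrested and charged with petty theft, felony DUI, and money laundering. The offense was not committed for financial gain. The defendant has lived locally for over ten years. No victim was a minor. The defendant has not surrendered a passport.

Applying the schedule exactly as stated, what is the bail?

Base amounts from the schedule: petty theft $7,400; felony DUI $37,500; money laundering $67,500.
Stacking rule: use the highest base only. Highest is money laundering at $67,500. Combined base = $67,500.
Continuous local residence of ten or more years (−40%): $67,500 × 0.6 = $40,500.

$40,500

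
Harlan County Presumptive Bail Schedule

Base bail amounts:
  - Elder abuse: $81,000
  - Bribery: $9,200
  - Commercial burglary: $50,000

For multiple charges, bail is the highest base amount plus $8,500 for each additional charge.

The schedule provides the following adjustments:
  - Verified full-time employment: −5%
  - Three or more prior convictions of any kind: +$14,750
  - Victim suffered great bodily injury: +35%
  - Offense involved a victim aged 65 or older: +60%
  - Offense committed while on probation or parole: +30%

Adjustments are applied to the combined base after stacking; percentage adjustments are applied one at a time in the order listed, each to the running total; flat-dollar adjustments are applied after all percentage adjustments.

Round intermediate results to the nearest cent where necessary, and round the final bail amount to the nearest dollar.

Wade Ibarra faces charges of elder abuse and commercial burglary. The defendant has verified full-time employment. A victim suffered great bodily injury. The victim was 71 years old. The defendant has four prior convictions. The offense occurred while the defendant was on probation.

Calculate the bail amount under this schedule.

Base amounts from the schedule: elder abuse $81,000; commercial burglary $50,000.
Stacking rule: highest base plus $8,500 per additional charge. Highest is elder abuse at $81,000; 1 additional charge → +$8,500. Combined base = $89,500.
Verified full-time employment (−5%): $89,500 × 0.95 = $85,025.
Victim suffered great bodily injury (+35%): $85,025 × 1.35 = $114,783.75.
Offense involved a victim aged 65 or older (+60%): $114,783.75 × 1.6 = $183,654.
Offense committed while on probation or parole (+30%): $183,654 × 1.3 = $238,750.20.
Three or more prior convictions of any kind (+$14,750 flat): $238,750.20 + $14,750 = $253,500.20.
Rounded to the nearest dollar: $253,500.

$253,500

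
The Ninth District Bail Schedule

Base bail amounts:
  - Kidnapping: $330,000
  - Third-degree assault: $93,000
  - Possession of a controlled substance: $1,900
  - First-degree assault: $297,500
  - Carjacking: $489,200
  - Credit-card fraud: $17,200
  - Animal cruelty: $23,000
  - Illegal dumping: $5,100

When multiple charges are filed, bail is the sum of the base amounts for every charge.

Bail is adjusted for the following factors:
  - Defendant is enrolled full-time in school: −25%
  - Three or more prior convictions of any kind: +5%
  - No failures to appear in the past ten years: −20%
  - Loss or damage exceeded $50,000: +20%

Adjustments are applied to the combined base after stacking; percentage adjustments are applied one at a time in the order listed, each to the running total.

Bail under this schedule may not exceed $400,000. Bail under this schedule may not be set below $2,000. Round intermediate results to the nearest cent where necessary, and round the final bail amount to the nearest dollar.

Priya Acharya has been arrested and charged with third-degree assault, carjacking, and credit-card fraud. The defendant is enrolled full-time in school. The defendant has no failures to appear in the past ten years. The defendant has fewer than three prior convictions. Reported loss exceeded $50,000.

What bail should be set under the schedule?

$400,000

Base amounts from the schedule: third-degree assault $93,000; carjacking $489,200; credit-card fraud $17,200.
Stacking rule: sum of all bases. $93,000 + $489,200 + $17,200 = $599,400.
Defendant is enrolled full-time in school (−25%): $599,400 × 0.75 = $449,550.
No failures to appear in the past ten years (−20%): $449,550 × 0.8 = $359,640.
Loss or damage exceeded $50,000 (+20%): $359,640 × 1.2 = $431,568.
Result $431,568 exceeds the maximum of $400,000; bail is capped at $400,000.
$400,000 is at or above the $2,000 minimum.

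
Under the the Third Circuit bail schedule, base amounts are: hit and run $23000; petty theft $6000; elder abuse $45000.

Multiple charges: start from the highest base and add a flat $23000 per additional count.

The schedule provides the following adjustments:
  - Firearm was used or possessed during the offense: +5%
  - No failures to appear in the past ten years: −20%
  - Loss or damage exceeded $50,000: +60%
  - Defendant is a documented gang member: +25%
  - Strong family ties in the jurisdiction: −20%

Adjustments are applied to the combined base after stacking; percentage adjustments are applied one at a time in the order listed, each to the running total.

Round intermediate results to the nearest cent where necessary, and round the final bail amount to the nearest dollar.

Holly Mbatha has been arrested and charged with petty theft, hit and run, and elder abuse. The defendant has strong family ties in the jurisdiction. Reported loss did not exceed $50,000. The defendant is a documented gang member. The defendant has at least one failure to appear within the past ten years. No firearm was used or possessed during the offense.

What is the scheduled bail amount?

Base amounts from the schedule: petty theft $6000; hit and run $23000; elder abuse $45000.
Stacking rule: highest base plus $23000 per additional charge. Highest is elder abuse at $45000; 2 additional charges → +$46000. Combined base = $91000.
Defendant is a documented gang member (+25%): $91000 × 1.25 = $113750.
Strong family ties in the jurisdiction (−20%): $113750 × 0.8 = $91000.

$91000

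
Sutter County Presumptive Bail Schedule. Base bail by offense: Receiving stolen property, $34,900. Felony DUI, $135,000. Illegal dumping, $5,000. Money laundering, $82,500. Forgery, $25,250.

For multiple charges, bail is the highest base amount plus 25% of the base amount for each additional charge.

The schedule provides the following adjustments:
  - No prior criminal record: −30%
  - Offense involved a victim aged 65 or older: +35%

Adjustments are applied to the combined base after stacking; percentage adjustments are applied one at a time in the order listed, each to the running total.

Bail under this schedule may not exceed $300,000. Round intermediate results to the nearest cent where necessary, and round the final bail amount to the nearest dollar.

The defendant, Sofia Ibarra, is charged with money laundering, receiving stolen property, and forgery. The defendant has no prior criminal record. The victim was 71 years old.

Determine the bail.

Base amounts from the schedule: money laundering $82,500; receiving stolen property $34,900; forgery $25,250.
Stacking rule: highest base plus 25% of each additional charge. Highest is money laundering at $82,500. Additional: $34,900 × 25% = $8,725; $25,250 × 25% = $6,312.50. Combined base = $82,500 + $15,037.50 = $97,537.50.
No prior criminal record (−30%): $97,537.50 × 0.7 = $68,276.25.
Offense involved a victim aged 65 or older (+35%): $68,276.25 × 1.35 = $92,172.94.
$92,172.94 is within the $300,000 maximum.
Rounded to the nearest dollar: $92,173.

$92,173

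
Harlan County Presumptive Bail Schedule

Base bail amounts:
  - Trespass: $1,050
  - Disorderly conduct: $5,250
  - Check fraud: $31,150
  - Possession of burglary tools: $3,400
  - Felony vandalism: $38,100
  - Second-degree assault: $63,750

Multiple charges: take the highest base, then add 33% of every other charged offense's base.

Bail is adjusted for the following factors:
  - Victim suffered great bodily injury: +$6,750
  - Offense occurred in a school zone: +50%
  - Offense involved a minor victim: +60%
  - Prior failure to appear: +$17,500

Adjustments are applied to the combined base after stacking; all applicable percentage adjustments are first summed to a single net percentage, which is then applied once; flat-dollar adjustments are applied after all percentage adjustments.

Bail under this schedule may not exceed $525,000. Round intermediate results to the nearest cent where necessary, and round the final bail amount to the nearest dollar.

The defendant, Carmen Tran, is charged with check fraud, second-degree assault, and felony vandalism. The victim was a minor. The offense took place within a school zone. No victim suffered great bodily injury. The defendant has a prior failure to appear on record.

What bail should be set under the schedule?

$199,365

Base amounts from the schedule: check fraud $31,150; second-degree assault $63,750; felony vandalism $38,100.
Stacking rule: highest base plus 33% of each additional charge. Highest is second-degree assault at $63,750. Additional: $31,150 × 33% = $10,279.50; $38,100 × 33% = $12,573. Combined base = $63,750 + $22,852.50 = $86,602.50.
Net percentage adjustment: +50% +60% = +110%. $86,602.50 × 2.1 = $181,865.25.
Prior failure to appear (+$17,500 flat): $181,865.25 + $17,500 = $199,365.25.
$199,365.25 is within the $525,000 maximum.
Rounded to the nearest dollar: $199,365.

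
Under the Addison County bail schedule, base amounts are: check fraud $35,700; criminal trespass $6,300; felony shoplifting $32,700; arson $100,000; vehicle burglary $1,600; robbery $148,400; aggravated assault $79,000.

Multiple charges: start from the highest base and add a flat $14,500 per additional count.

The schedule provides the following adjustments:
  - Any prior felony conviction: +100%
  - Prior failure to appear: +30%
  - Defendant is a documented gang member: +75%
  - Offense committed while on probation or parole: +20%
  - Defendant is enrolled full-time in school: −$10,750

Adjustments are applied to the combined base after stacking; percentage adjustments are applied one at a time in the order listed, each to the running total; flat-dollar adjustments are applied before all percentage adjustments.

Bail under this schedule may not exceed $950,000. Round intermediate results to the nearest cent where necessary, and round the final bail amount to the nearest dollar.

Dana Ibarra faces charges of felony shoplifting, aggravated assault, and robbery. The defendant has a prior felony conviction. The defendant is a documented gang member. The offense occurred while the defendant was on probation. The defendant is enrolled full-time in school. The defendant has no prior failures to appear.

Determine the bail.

Base amounts from the schedule: felony shoplifting $32,700; aggravated assault $79,000; robbery $148,400.
Stacking rule: highest base plus $14,500 per additional charge. Highest is robbery at $148,400; 2 additional charges → +$29,000. Combined base = $177,400.
Defendant is enrolled full-time in school (−$10,750 flat): $177,400 − $10,750 = $166,650.
Any prior felony conviction (+100%): $166,650 × 2 = $333,300.
Defendant is a documented gang member (+75%): $333,300 × 1.75 = $583,275.
Offense committed while on probation or parole (+20%): $583,275 × 1.2 = $699,930.
$699,930 is within the $950,000 maximum.

$699,930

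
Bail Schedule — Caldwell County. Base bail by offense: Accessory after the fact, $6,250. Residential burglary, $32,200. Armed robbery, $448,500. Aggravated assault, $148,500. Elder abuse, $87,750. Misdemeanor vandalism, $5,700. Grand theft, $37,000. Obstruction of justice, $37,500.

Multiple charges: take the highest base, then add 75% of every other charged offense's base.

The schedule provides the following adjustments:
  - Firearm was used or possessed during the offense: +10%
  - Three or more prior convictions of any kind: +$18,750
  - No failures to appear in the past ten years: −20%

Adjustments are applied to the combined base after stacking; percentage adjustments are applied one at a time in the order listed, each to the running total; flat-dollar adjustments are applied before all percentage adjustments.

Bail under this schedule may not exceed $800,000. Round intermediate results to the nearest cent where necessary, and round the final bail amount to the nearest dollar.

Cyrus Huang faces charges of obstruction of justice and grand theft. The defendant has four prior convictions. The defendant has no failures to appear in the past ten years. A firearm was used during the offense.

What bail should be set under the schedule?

Base amounts from the schedule: obstruction of justice $37,500; grand theft $37,000.
Stacking rule: highest base plus 75% of each additional charge. Highest is obstruction of justice at $37,500. Additional: $37,000 × 75% = $27,750. Combined base = $37,500 + $27,750 = $65,250.
Three or more prior convictions of any kind (+$18,750 flat): $65,250 + $18,750 = $84,000.
Firearm was used or possessed during the offense (+10%): $84,000 × 1.1 = $92,400.
No failures to appear in the past ten years (−20%): $92,400 × 0.8 = $73,920.
$73,920 is within the $800,000 maximum.

$73,920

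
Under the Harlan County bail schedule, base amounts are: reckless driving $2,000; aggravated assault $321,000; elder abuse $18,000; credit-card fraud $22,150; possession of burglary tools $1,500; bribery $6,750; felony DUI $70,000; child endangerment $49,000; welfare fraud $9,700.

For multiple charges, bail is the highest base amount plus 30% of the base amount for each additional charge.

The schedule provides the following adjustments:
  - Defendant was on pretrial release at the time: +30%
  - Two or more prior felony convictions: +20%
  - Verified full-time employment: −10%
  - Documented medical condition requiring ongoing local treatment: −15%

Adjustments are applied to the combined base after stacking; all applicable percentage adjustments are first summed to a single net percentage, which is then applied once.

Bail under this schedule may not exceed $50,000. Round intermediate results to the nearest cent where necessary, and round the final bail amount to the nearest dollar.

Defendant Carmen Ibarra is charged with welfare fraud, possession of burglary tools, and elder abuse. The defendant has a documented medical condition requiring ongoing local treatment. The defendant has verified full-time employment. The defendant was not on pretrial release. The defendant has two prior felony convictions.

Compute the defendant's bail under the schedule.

Base amounts from the schedule: welfare fraud $9,700; possession of burglary tools $1,500; elder abuse $18,000.
Stacking rule: highest base plus 30% of each additional charge. Highest is elder abuse at $18,000. Additional: $9,700 × 30% = $2,910; $1,500 × 30% = $450. Combined base = $18,000 + $3,360 = $21,360.
Net percentage adjustment: +20% −10% −15% = −5%. $21,360 × 0.95 = $20,292.
$20,292 is within the $50,000 maximum.

$20,292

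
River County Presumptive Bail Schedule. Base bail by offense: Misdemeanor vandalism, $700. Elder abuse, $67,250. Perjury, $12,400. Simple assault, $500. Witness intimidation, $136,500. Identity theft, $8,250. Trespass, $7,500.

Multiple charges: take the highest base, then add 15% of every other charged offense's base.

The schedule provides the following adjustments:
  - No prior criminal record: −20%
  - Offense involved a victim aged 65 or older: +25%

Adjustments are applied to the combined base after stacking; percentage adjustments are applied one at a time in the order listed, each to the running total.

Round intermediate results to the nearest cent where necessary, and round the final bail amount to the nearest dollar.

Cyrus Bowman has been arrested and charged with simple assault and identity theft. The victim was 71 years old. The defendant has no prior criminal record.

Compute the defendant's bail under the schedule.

$8,325

Base amounts from the schedule: simple assault $500; identity theft $8,250.
Stacking rule: highest base plus 15% of each additional charge. Highest is identity theft at $8,250. Additional: $500 × 15% = $75. Combined base = $8,250 + $75 = $8,325.
No prior criminal record (−20%): $8,325 × 0.8 = $6,660.
Offense involved a victim aged 65 or older (+25%): $6,660 × 1.25 = $8,325.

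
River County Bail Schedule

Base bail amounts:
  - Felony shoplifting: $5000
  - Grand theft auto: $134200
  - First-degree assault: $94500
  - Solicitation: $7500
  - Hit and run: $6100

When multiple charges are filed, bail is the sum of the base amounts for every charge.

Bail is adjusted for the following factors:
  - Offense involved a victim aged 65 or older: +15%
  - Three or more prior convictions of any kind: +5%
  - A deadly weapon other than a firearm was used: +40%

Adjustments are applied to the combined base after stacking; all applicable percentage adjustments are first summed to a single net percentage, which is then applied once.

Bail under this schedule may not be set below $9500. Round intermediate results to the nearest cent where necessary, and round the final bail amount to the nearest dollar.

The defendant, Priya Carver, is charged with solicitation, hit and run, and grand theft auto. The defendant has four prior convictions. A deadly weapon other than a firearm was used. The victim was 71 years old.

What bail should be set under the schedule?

Base amounts from the schedule: solicitation $7500; hit and run $6100; grand theft auto $134200.
Stacking rule: sum of all bases. $7500 + $6100 + $134200 = $147800.
Net percentage adjustment: +15% +5% +40% = +60%. $147800 × 1.6 = $236480.
$236480 is at or above the $9500 minimum.

$236480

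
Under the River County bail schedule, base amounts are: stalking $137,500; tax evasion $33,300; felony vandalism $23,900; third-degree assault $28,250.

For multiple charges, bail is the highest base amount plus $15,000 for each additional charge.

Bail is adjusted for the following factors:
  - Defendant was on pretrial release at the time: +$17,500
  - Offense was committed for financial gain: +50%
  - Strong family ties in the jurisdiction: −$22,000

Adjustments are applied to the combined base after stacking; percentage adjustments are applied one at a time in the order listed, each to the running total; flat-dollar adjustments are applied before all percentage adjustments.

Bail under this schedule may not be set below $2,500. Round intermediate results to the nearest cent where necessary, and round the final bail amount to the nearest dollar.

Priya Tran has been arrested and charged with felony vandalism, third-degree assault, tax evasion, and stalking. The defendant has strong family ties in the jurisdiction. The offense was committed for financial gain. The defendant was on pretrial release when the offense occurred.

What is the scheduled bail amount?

Base amounts from the schedule: felony vandalism $23,900; third-degree assault $28,250; tax evasion $33,300; stalking $137,500.
Stacking rule: highest base plus $15,000 per additional charge. Highest is stalking at $137,500; 3 additional charges → +$45,000. Combined base = $182,500.
Defendant was on pretrial release at the time (+$17,500 flat): $182,500 + $17,500 = $200,000.
Strong family ties in the jurisdiction (−$22,000 flat): $200,000 − $22,000 = $178,000.
Offense was committed for financial gain (+50%): $178,000 × 1.5 = $267,000.
$267,000 is at or above the $2,500 minimum.

$267,000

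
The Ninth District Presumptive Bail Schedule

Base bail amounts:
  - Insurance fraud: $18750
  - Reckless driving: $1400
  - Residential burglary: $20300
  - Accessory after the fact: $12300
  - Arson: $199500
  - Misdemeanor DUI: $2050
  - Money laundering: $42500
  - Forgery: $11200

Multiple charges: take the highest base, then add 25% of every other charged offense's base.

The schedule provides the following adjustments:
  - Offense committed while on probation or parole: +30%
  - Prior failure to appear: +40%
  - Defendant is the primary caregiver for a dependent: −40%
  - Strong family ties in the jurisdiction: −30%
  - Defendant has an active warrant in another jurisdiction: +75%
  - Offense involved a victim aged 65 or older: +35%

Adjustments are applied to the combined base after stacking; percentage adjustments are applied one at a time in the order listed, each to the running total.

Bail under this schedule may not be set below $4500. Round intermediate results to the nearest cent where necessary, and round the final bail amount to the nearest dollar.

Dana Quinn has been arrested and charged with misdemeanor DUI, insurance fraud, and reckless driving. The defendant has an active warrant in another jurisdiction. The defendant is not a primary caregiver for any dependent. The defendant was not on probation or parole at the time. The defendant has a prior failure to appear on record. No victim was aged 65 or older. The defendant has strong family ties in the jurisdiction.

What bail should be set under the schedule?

Base amounts from the schedule: misdemeanor DUI $2050; insurance fraud $18750; reckless driving $1400.
Stacking rule: highest base plus 25% of each additional charge. Highest is insurance fraud at $18750. Additional: $2050 × 25% = $512.50; $1400 × 25% = $350. Combined base = $18750 + $862.50 = $19612.50.
Prior failure to appear (+40%): $19612.50 × 1.4 = $27457.50.
Strong family ties in the jurisdiction (−30%): $27457.50 × 0.7 = $19220.25.
Defendant has an active warrant in another jurisdiction (+75%): $19220.25 × 1.75 = $33635.44.
$33635.44 is at or above the $4500 minimum.
Rounded to the nearest dollar: $33635.

$33635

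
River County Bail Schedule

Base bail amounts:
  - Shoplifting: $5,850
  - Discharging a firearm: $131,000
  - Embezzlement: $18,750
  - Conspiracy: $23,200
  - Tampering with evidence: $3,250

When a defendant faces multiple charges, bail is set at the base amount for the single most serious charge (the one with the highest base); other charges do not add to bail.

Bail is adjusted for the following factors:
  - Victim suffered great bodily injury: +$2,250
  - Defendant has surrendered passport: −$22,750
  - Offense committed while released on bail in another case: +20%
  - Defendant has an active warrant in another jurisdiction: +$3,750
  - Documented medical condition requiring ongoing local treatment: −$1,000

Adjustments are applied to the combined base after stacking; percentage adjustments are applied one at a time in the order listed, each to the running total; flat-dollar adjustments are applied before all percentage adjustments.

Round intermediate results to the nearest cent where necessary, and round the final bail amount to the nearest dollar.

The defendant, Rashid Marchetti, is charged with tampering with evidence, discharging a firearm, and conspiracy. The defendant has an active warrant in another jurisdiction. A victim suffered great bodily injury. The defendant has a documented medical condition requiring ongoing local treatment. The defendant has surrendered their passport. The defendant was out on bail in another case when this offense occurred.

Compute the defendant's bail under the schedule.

$135,900

Base amounts from the schedule: tampering with evidence $3,250; discharging a firearm $131,000; conspiracy $23,200.
Stacking rule: use the highest base only. Highest is discharging a firearm at $131,000. Combined base = $131,000.
Victim suffered great bodily injury (+$2,250 flat): $131,000 + $2,250 = $133,250.
Defendant has surrendered passport (−$22,750 flat): $133,250 − $22,750 = $110,500.
Defendant has an active warrant in another jurisdiction (+$3,750 flat): $110,500 + $3,750 = $114,250.
Documented medical condition requiring ongoing local treatment (−$1,000 flat): $114,250 − $1,000 = $113,250.
Offense committed while released on bail in another case (+20%): $113,250 × 1.2 = $135,900.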